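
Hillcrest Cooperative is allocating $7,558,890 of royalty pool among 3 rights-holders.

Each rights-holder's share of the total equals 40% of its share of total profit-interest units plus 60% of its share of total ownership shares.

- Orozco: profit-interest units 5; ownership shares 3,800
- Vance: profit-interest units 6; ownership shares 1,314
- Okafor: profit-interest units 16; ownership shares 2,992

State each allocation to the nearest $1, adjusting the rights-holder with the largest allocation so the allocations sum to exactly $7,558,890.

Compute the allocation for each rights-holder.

Totals — profit-interest units 27, ownership shares 8,106.
Composite weights (40% profit-interest units + 60% ownership shares): Orozco 0.3553; Vance 0.1862; Okafor 0.4585.
Unrounded shares: Orozco 2,686,030.44; Vance 1,407,088.71; Okafor 3,465,770.85.
After rounding ($1): Orozco $2,686,030; Vance $1,407,089; Okafor $3,465,771. Sum = $7,558,890.
No rounding difference to absorb.

Orozco: $2,686,030; Vance: $1,407,089; Okafor: $3,465,771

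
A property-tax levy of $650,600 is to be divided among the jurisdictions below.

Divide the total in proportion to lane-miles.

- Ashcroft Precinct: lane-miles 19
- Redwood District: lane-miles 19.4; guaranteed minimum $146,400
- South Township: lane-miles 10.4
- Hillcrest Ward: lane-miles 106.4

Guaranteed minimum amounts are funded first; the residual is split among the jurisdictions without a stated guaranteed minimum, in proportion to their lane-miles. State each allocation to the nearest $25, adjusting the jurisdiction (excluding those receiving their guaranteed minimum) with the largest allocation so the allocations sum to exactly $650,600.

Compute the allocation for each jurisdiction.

Ashcroft Precinct: $70,550 · Redwood District: $146,400 · South Township: $38,625 · Hillcrest Ward: $395,025

Guaranteed amounts: Redwood District $146,400. Residual $504,200.
Residual split over remaining lane-miles 135.8: Ashcroft Precinct 70,543.45 → $70,550; South Township 38,613.25 → $38,625; Hillcrest Ward 395,043.30 → $395,050.
Rounding difference −$25 applied to Hillcrest Ward → $395,025.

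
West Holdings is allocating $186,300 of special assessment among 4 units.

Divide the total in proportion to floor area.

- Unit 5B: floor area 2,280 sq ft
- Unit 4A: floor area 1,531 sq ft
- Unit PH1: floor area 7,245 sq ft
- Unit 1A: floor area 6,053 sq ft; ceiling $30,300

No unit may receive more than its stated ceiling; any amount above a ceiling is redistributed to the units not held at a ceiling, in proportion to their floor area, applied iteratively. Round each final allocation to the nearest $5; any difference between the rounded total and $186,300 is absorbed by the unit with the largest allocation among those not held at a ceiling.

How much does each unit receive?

Unit 5B: $32,170; Unit 4A: $21,600; Unit PH1: $102,230; Unit 1A: $30,300

Combined floor area = 17,109.
Pro-rata shares before constraints: Unit 5B 24,826.93; Unit 4A 16,671.07; Unit PH1 78,890.85; Unit 1A 65,911.15.
Cap binds for Unit 1A ($30,300); remaining pool $156,000 reallocated over remaining floor area 11,056.
Shares after redistribution: Unit 5B 32,170.77 → $32,170; Unit 4A 21,602.39 → $21,600; Unit PH1 102,226.85 → $102,225.
Rounding difference +$5 applied to Unit PH1 → $102,230.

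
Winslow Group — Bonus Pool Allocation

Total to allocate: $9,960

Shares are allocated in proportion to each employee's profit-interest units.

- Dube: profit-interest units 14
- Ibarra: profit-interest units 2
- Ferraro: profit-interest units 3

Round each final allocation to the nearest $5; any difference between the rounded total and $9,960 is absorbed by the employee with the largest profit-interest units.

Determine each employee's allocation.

Total profit-interest units = 19.
Proportional shares: Dube 14/19 × $9,960 = 7,338.95; Ibarra 2/19 × $9,960 = 1,048.42; Ferraro 3/19 × $9,960 = 1,572.63.
Rounded to nearest $5: Dube $7,340; Ibarra $1,050; Ferraro $1,575. Sum = $9,965.
Difference $9,960 − $9,965 = −$5 applied to largest profit-interest units (Dube): Dube becomes $7,335.

Dube: $7,335 · Ibarra: $1,050 · Ferraro: $1,575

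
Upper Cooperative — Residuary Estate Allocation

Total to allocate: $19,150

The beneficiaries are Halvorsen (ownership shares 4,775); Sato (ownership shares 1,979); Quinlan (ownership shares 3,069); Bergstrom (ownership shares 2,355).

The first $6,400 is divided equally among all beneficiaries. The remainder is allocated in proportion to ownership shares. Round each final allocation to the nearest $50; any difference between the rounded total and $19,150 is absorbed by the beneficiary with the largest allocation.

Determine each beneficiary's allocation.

Halvorsen: $6,650; Sato: $3,650; Quinlan: $4,800; Bergstrom: $4,050

Equal tier: $6,400 ÷ 4 = $1,600 apiece.
Remainder $12,750 by ownership shares (total 12,178): Halvorsen 4,999.28 → $5,000; Sato 2,071.95 → $2,050; Quinlan 3,213.15 → $3,200; Bergstrom 2,465.61 → $2,450.
Rounding difference +$50 on remainder applied to Halvorsen.
Totals: Halvorsen $1,600 + $5,050 = $6,650; Sato $1,600 + $2,050 = $3,650; Quinlan $1,600 + $3,200 = $4,800; Bergstrom $1,600 + $2,450 = $4,050.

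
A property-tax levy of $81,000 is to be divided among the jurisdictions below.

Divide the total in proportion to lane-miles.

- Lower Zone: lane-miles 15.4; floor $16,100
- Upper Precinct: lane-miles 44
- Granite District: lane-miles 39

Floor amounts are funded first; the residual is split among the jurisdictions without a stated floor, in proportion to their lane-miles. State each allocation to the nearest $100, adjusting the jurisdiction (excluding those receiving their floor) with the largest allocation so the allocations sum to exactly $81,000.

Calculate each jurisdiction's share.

Minimums first: Lower Zone $16,100. Residual $64,900.
Residual split over remaining lane-miles 83: Upper Precinct 34,404.82 → $34,400; Granite District 30,495.18 → $30,500.

Lower Zone: $16,100; Upper Precinct: $34,400; Granite District: $30,500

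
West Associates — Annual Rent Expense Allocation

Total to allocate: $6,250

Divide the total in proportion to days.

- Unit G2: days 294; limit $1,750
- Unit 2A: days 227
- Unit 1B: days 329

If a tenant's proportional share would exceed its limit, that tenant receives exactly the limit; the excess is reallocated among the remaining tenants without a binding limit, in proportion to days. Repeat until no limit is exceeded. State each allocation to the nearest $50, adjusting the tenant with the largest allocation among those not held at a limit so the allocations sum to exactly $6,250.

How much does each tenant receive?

Days total: 850.
Proportional shares (ignoring caps): Unit G2 2,161.76; Unit 2A 1,669.12; Unit 1B 2,419.12.
Held at cap: Unit G2 ($1,750); remaining pool $4,500 reallocated over remaining days 556.
Shares after redistribution: Unit 2A 1,837.23 → $1,850; Unit 1B 2,662.77 → $2,650.

Unit G2: $1,750 | Unit 2A: $1,850 | Unit 1B: $2,650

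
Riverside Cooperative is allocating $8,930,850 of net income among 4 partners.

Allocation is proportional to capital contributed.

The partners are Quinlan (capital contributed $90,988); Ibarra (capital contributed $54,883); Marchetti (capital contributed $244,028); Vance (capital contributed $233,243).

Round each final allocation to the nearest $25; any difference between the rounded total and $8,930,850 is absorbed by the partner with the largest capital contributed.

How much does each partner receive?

Quinlan: $1,304,025 · Ibarra: $786,575 · Marchetti: $3,497,425 · Vance: $3,342,825

Combined capital contributed = 623,142.
Raw shares: Quinlan 90,988/623,142 × $8,930,850 = 1,304,036.93; Ibarra 54,883/623,142 × $8,930,850 = 786,581.29; Marchetti 244,028/623,142 × $8,930,850 = 3,497,401.02; Vance 233,243/623,142 × $8,930,850 = 3,342,830.76.
Rounded to nearest $25: Quinlan $1,304,025; Ibarra $786,575; Marchetti $3,497,400; Vance $3,342,825. Sum = $8,930,825.
Difference $8,930,850 − $8,930,825 = +$25 applied to largest capital contributed (Marchetti): Marchetti becomes $3,497,425.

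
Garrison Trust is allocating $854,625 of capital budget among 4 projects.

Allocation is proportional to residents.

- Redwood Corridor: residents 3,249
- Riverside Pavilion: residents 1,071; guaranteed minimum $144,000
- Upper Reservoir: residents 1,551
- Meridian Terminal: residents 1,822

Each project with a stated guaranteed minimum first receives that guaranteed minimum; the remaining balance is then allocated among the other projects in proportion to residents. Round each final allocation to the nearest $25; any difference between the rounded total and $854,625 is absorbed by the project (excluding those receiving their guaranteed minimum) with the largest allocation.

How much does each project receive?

Redwood Corridor: $348,650 · Riverside Pavilion: $144,000 · Upper Reservoir: $166,450 · Meridian Terminal: $195,525

Fund the minimums — Riverside Pavilion $144,000. Balance $710,625.
Balance split over remaining residents 6,622: Redwood Corridor 348,659.11 → $348,650; Upper Reservoir 166,442.07 → $166,450; Meridian Terminal 195,523.82 → $195,525.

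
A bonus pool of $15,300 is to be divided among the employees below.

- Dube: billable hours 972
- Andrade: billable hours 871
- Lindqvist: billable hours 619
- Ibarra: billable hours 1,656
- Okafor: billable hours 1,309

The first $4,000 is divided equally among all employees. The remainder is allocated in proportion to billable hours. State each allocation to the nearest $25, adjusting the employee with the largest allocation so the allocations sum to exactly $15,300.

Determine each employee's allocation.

Dube: $2,825 · Andrade: $2,625 · Lindqvist: $2,100 · Ibarra: $4,225 · Okafor: $3,525

$4,000 shared equally gives $800 per employee.
Remainder $11,300 by billable hours (total 5,427): Dube 2,023.88 → $2,025; Andrade 1,813.58 → $1,825; Lindqvist 1,288.87 → $1,300; Ibarra 3,448.09 → $3,450; Okafor 2,725.58 → $2,725.
Rounding difference −$25 on remainder applied to Ibarra.
Totals: Dube $800 + $2,025 = $2,825; Andrade $800 + $1,825 = $2,625; Lindqvist $800 + $1,300 = $2,100; Ibarra $800 + $3,425 = $4,225; Okafor $800 + $2,725 = $3,525.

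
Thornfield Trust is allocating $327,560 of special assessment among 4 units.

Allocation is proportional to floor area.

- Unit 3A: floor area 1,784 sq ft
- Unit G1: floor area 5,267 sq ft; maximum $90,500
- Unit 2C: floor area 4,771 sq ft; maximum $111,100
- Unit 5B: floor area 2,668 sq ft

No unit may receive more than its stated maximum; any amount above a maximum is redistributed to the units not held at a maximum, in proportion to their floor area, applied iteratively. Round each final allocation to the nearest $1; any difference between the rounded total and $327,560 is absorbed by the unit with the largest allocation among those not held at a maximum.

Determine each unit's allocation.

Unit 3A: $50,475 · Unit G1: $90,500 · Unit 2C: $111,100 · Unit 5B: $75,485

Floor area total: 14,490.
Pro-rata shares before constraints: Unit 3A 40,328.99; Unit G1 119,065.46; Unit 2C 107,852.92; Unit 5B 60,312.63.
Capped: Unit G1 ($90,500); remaining pool $237,060 reallocated over remaining floor area 9,223.
Capped: Unit 2C ($111,100); remaining pool $125,960 reallocated over remaining floor area 4,452.
Remaining shares: Unit 3A 50,474.54 → $50,475; Unit 5B 75,485.46 → $75,485.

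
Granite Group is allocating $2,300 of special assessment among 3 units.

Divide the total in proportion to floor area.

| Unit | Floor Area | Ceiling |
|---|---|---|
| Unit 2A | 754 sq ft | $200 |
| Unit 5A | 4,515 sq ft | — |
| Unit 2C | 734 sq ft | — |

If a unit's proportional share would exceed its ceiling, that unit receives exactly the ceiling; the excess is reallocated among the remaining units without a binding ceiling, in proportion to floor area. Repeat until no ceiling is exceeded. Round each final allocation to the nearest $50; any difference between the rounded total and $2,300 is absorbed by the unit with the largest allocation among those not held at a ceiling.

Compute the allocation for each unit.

Total floor area = 6,003.
Unconstrained shares: Unit 2A 288.89; Unit 5A 1,729.89; Unit 2C 281.23.
Held at cap: Unit 2A ($200); residual $2,100 reallocated over remaining floor area 5,249.
Redistributed shares: Unit 5A 1,806.34 → $1,800; Unit 2C 293.66 → $300.

Unit 2A: $200 | Unit 5A: $1,800 | Unit 2C: $300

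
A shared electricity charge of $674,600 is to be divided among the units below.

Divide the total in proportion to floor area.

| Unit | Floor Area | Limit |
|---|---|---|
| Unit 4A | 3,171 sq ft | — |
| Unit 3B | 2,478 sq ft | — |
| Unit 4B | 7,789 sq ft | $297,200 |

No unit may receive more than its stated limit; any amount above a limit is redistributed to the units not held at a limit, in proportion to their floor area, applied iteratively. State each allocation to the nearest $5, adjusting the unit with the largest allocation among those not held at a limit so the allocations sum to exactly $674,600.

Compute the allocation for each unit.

Unit 4A: $211,850; Unit 3B: $165,550; Unit 4B: $297,200

Floor area total: 13,438.
Unconstrained shares: Unit 4A 159,187.13; Unit 3B 124,397.89; Unit 4B 391,014.99.
Cap binds for Unit 4B ($297,200); balance $377,400 reallocated over remaining floor area 5,649.
Remaining shares: Unit 4A 211,849.07 → $211,850; Unit 3B 165,550.93 → $165,550.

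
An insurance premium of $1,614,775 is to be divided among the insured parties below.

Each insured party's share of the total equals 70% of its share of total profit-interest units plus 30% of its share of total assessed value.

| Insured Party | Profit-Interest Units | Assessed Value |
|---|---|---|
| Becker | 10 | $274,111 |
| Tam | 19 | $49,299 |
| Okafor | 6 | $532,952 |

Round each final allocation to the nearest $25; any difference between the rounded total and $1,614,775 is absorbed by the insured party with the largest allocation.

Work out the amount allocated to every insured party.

Totals — profit-interest units 35, assessed value 856,362.
Combined weights (70% profit-interest units + 30% assessed value): Becker 0.2960; Tam 0.3973; Okafor 0.3067.
Unrounded shares: Becker 478,015.92; Tam 641,502.28; Okafor 495,256.80.
Rounded to nearest $25: Becker $478,025; Tam $641,500; Okafor $495,250. Sum = $1,614,775.
Sum already equals the total — no adjustment.

Becker: $478,025; Tam: $641,500; Okafor: $495,250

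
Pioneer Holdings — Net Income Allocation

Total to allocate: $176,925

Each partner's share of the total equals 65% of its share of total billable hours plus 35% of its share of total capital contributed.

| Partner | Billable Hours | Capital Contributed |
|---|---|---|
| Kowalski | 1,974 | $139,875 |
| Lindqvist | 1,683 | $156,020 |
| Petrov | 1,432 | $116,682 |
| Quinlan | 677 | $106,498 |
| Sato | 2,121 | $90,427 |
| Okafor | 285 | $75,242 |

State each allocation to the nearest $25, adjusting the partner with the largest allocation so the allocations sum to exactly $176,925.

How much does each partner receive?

Billable hours total 8,172; capital contributed total 684,744.
Combined weights (65% billable hours + 35% capital contributed): Kowalski 0.2285; Lindqvist 0.2136; Petrov 0.1735; Quinlan 0.1083; Sato 0.2149; Okafor 0.0611.
Unrounded shares: Kowalski 40,428.68; Lindqvist 37,793.60; Petrov 30,703.91; Quinlan 19,158.13; Sato 38,025.60; Okafor 10,815.08.
At nearest $25: Kowalski $40,425; Lindqvist $37,800; Petrov $30,700; Quinlan $19,150; Sato $38,025; Okafor $10,825. Sum = $176,925.
Rounded total matches; no reconciliation needed.

Kowalski: $40,425 | Lindqvist: $37,800 | Petrov: $30,700 | Quinlan: $19,150 | Sato: $38,025 | Okafor: $10,825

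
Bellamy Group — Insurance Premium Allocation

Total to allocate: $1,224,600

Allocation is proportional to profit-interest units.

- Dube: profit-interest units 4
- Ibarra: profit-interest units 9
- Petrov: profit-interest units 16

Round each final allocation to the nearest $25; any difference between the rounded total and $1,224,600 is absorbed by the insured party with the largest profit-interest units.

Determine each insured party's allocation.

Sum of profit-interest units: 4 + 9 + 16 = 29.
Raw shares: Dube 168,910.34; Ibarra 380,048.28; Petrov 675,641.38.
After rounding ($25): Dube $168,900; Ibarra $380,050; Petrov $675,650. Sum = $1,224,600.
Sum already equals the total — no adjustment.

Dube: $168,900; Ibarra: $380,050; Petrov: $675,650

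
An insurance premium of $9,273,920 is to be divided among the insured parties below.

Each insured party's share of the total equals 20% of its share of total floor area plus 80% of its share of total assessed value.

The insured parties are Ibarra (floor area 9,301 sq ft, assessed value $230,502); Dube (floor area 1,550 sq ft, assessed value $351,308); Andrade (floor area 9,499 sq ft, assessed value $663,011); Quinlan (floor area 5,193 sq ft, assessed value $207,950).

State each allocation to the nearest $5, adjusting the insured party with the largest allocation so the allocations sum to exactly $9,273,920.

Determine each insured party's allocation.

Ibarra: $1,852,530 | Dube: $1,906,640 | Andrade: $4,075,690 | Quinlan: $1,439,060

Totals — floor area 25,543, assessed value 1,452,771.
Combined weights (20% floor area + 80% assessed value): Ibarra 0.1998; Dube 0.2056; Andrade 0.4395; Quinlan 0.1552.
Unrounded shares: Ibarra 1,852,531.94; Dube 1,906,641.91; Andrade 4,075,683.74; Quinlan 1,439,062.40.
Rounded to nearest $5: Ibarra $1,852,530; Dube $1,906,640; Andrade $4,075,685; Quinlan $1,439,060. Sum = $9,273,915.
Difference $9,273,920 − $9,273,915 = +$5 applied to largest allocation (Andrade): Andrade becomes $4,075,690.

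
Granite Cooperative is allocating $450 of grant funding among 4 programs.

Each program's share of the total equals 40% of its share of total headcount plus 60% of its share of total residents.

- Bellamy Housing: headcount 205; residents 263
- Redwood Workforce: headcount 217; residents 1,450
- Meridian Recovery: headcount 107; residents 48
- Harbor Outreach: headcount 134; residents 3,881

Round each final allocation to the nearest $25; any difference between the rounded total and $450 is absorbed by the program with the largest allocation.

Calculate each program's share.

Bellamy Housing: $75; Redwood Workforce: $125; Meridian Recovery: $25; Harbor Outreach: $225

Headcount total 663; residents total 5,642.
Blended shares (40% headcount + 60% residents): Bellamy Housing 0.1516; Redwood Workforce 0.2851; Meridian Recovery 0.0697; Harbor Outreach 0.4936.
Proportional shares: Bellamy Housing 68.24; Redwood Workforce 128.30; Meridian Recovery 31.35; Harbor Outreach 222.11.
Rounded to nearest $25: Bellamy Housing $75; Redwood Workforce $125; Meridian Recovery $25; Harbor Outreach $225. Sum = $450.
Rounded total matches; no reconciliation needed.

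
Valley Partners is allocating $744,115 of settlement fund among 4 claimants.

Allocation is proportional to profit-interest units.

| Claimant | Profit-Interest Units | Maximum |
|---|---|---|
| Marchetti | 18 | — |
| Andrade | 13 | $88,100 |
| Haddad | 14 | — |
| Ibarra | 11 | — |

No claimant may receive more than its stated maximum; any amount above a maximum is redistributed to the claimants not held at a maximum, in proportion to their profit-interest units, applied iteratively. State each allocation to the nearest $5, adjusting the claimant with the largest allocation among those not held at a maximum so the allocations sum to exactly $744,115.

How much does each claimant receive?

Sum of profit-interest units: 56.
Unconstrained shares: Marchetti 239,179.82; Andrade 172,740.98; Haddad 186,028.75; Ibarra 146,165.45.
Cap binds for Andrade ($88,100); remaining pool $656,015 reallocated over remaining profit-interest units 43.
Remaining shares: Marchetti 274,610.93 → $274,610; Haddad 213,586.28 → $213,585; Ibarra 167,817.79 → $167,820.

Marchetti: $274,610 · Andrade: $88,100 · Haddad: $213,585 · Ibarra: $167,820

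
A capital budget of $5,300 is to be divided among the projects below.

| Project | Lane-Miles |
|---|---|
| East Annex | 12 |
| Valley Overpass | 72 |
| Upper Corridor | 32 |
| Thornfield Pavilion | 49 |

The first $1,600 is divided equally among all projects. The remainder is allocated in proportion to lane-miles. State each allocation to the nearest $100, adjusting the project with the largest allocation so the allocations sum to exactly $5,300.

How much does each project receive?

East Annex: $700 | Valley Overpass: $2,000 | Upper Corridor: $1,100 | Thornfield Pavilion: $1,500

$1,600 shared equally gives $400 per project.
Remainder $3,700 by lane-miles (total 165): East Annex 269.09 → $300; Valley Overpass 1,614.55 → $1,600; Upper Corridor 717.58 → $700; Thornfield Pavilion 1,098.79 → $1,100.
Totals: East Annex $400 + $300 = $700; Valley Overpass $400 + $1,600 = $2,000; Upper Corridor $400 + $700 = $1,100; Thornfield Pavilion $400 + $1,100 = $1,500.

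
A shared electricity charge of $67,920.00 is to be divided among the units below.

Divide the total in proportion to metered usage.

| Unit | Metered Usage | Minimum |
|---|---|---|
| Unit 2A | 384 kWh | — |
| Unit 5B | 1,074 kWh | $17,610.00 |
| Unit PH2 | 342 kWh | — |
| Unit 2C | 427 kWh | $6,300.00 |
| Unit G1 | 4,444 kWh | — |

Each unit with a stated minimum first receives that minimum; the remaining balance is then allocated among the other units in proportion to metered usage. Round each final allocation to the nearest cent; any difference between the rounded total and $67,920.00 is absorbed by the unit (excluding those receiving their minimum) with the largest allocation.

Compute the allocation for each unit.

Unit 2A: $3,268.83 · Unit 5B: $17,610.00 · Unit PH2: $2,911.30 · Unit 2C: $6,300.00 · Unit G1: $37,829.87

Minimums first: Unit 5B $17,610.00; Unit 2C $6,300.00. Residual $44,010.00.
Residual split over remaining metered usage 5,170: Unit 2A 3,268.8279 → $3,268.83; Unit PH2 2,911.2998 → $2,911.30; Unit G1 37,829.8723 → $37,829.87.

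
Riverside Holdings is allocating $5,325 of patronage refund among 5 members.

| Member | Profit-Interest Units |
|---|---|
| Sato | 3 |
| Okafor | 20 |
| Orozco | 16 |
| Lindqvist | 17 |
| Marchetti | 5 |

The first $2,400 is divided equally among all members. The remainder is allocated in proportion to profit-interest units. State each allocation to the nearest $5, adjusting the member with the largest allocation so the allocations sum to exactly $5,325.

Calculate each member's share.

First tranche $2,400 split equally: $480 each.
Remainder $2,925 by profit-interest units (total 61): Sato 143.85 → $145; Okafor 959.02 → $960; Orozco 767.21 → $765; Lindqvist 815.16 → $815; Marchetti 239.75 → $240.
Totals: Sato $480 + $145 = $625; Okafor $480 + $960 = $1,440; Orozco $480 + $765 = $1,245; Lindqvist $480 + $815 = $1,295; Marchetti $480 + $240 = $720.

Sato: $625; Okafor: $1,440; Orozco: $1,245; Lindqvist: $1,295; Marchetti: $720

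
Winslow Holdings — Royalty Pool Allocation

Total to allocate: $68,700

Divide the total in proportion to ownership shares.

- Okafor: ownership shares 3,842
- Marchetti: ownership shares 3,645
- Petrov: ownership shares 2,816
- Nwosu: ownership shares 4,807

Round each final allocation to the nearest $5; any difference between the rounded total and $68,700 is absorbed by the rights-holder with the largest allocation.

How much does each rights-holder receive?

Okafor: $17,470; Marchetti: $16,575; Petrov: $12,805; Nwosu: $21,850

Total ownership shares = 15,110.
Pro-rata amounts: Okafor 3,842/15,110 × $68,700 = 17,468.26; Marchetti 3,645/15,110 × $68,700 = 16,572.57; Petrov 2,816/15,110 × $68,700 = 12,803.39; Nwosu 4,807/15,110 × $68,700 = 21,855.78.
After rounding ($5): Okafor $17,470; Marchetti $16,575; Petrov $12,805; Nwosu $21,855. Sum = $68,705.
Difference $68,700 − $68,705 = −$5 applied to largest allocation (Nwosu): Nwosu becomes $21,850.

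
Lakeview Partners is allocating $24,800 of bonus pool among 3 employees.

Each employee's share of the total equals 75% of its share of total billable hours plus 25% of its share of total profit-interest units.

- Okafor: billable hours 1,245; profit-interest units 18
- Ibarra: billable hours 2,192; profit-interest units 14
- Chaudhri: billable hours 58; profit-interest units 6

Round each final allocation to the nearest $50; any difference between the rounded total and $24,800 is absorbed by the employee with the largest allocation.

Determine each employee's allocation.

Okafor: $9,550 · Ibarra: $13,950 · Chaudhri: $1,300

Totals — billable hours 3,495, profit-interest units 38.
Combined weights (75% billable hours + 25% profit-interest units): Okafor 0.3856; Ibarra 0.5625; Chaudhri 0.0519.
Pro-rata amounts: Okafor 9,562.59; Ibarra 13,949.79; Chaudhri 1,287.62.
Rounded to nearest $50: Okafor $9,550; Ibarra $13,950; Chaudhri $1,300. Sum = $24,800.
Rounded total matches; no reconciliation needed.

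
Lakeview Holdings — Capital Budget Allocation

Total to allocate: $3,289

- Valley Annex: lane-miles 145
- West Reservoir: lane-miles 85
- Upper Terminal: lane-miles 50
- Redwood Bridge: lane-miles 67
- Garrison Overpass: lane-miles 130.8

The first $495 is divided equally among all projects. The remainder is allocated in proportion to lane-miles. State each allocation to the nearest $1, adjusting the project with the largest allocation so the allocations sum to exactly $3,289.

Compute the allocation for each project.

Valley Annex: $947; West Reservoir: $596; Upper Terminal: $391; Redwood Bridge: $491; Garrison Overpass: $864

Equal tier: $495 ÷ 5 = $99 apiece.
Remainder $2,794 by lane-miles (total 477.8): Valley Annex 847.91 → $848; West Reservoir 497.05 → $497; Upper Terminal 292.38 → $292; Redwood Bridge 391.79 → $392; Garrison Overpass 764.87 → $765.
Totals: Valley Annex $99 + $848 = $947; West Reservoir $99 + $497 = $596; Upper Terminal $99 + $292 = $391; Redwood Bridge $99 + $392 = $491; Garrison Overpass $99 + $765 = $864.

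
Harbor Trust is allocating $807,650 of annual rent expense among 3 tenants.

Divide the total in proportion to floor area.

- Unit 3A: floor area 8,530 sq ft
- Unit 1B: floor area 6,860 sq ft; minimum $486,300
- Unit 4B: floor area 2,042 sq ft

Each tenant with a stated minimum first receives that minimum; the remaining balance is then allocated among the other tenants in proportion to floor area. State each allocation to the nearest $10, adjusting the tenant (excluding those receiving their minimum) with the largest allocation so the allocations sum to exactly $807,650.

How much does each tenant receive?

Unit 3A: $259,280 · Unit 1B: $486,300 · Unit 4B: $62,070

Guaranteed amounts: Unit 1B $486,300. Balance $321,350.
Balance split over remaining floor area 10,572: Unit 3A 259,280.69 → $259,280; Unit 4B 62,069.31 → $62,070.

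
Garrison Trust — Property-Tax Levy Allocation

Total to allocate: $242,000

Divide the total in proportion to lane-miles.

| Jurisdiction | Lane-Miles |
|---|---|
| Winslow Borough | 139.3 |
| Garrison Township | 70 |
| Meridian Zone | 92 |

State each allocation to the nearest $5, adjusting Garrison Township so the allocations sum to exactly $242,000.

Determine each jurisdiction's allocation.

Combined lane-miles = 301.3.
Pro-rata amounts: Winslow Borough 139.3/301.3 × $242,000 = 111,883.84; Garrison Township 70/301.3 × $242,000 = 56,223.03; Meridian Zone 92/301.3 × $242,000 = 73,893.13.
Rounded to nearest $5: Winslow Borough $111,885; Garrison Township $56,225; Meridian Zone $73,895. Sum = $242,005.
Difference $242,000 − $242,005 = −$5 applied to Garrison Township: Garrison Township becomes $56,220.

Winslow Borough: $111,885; Garrison Township: $56,220; Meridian Zone: $73,895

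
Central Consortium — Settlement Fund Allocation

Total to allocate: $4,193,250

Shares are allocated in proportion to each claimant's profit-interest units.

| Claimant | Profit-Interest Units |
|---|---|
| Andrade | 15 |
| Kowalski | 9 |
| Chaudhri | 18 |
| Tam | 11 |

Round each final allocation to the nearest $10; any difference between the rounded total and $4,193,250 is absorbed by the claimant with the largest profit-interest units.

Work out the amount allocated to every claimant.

Total profit-interest units = 15 + 9 + 18 + 11 = 53.
Pro-rata amounts: Andrade 1,186,768.87; Kowalski 712,061.32; Chaudhri 1,424,122.64; Tam 870,297.17.
At nearest $10: Andrade $1,186,770; Kowalski $712,060; Chaudhri $1,424,120; Tam $870,300. Sum = $4,193,250.
Sum already equals the total — no adjustment.

Andrade: $1,186,770; Kowalski: $712,060; Chaudhri: $1,424,120; Tam: $870,300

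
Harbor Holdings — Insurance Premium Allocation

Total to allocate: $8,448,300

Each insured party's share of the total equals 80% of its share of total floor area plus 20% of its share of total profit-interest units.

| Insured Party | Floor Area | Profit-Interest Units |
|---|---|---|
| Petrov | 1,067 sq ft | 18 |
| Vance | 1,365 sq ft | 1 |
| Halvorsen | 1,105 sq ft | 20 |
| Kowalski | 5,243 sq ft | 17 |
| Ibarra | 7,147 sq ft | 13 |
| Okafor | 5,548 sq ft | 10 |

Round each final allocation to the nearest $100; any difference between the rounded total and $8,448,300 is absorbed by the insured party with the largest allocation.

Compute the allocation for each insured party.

Petrov: $720,800; Vance: $451,000; Halvorsen: $775,500; Kowalski: $2,013,700; Ibarra: $2,527,300; Okafor: $1,960,000

Floor area total 21,475; profit-interest units total 79.
Blended shares (80% floor area + 20% profit-interest units): Petrov 0.0853; Vance 0.0534; Halvorsen 0.0918; Kowalski 0.2384; Ibarra 0.2992; Okafor 0.2320.
Proportional shares: Petrov 720,793.45; Vance 450,982.68; Halvorsen 775,529.07; Kowalski 2,013,681.52; Ibarra 2,527,358.48; Okafor 1,959,954.81.
After rounding ($100): Petrov $720,800; Vance $451,000; Halvorsen $775,500; Kowalski $2,013,700; Ibarra $2,527,400; Okafor $1,960,000. Sum = $8,448,400.
Difference $8,448,300 − $8,448,400 = −$100 applied to largest allocation (Ibarra): Ibarra becomes $2,527,300.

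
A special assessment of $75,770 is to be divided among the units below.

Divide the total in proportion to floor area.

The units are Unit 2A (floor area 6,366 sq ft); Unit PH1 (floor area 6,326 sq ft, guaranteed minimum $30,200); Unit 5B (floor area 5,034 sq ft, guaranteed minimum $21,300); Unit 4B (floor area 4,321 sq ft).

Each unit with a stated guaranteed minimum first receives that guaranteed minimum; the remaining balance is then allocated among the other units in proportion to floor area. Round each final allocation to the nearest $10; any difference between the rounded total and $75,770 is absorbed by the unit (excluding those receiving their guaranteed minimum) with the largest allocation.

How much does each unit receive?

Fund the minimums — Unit PH1 $30,200; Unit 5B $21,300. Residual $24,270.
Residual split over remaining floor area 10,687: Unit 2A 14,457.08 → $14,460; Unit 4B 9,812.92 → $9,810.

Unit 2A: $14,460 | Unit PH1: $30,200 | Unit 5B: $21,300 | Unit 4B: $9,810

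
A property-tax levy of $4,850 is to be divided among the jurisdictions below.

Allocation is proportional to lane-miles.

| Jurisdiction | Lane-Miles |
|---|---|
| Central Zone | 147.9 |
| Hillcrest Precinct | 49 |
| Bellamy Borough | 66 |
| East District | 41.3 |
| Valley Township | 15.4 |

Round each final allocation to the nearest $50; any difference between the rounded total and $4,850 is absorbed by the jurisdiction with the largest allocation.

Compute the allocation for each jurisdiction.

Central Zone: $2,200 | Hillcrest Precinct: $750 | Bellamy Borough: $1,000 | East District: $650 | Valley Township: $250

Sum of lane-miles: 319.6.
Unrounded shares: Central Zone 147.9/319.6 × $4,850 = 2,244.41; Hillcrest Precinct 49/319.6 × $4,850 = 743.59; Bellamy Borough 66/319.6 × $4,850 = 1,001.56; East District 41.3/319.6 × $4,850 = 626.74; Valley Township 15.4/319.6 × $4,850 = 233.70.
At nearest $50: Central Zone $2,250; Hillcrest Precinct $750; Bellamy Borough $1,000; East District $650; Valley Township $250. Sum = $4,900.
Difference $4,850 − $4,900 = −$50 applied to largest allocation (Central Zone): Central Zone becomes $2,200.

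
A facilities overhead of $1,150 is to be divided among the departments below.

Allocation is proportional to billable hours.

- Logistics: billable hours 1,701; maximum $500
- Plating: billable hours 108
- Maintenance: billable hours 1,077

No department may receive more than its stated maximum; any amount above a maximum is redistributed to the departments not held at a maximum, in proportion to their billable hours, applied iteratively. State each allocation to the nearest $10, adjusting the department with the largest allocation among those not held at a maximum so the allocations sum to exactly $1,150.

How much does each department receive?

Logistics: $500; Plating: $60; Maintenance: $590

Billable hours total: 2,886.
Pro-rata shares before constraints: Logistics 677.81; Plating 43.04; Maintenance 429.16.
Cap binds for Logistics ($500); balance $650 reallocated over remaining billable hours 1,185.
Remaining shares: Plating 59.24 → $60; Maintenance 590.76 → $590.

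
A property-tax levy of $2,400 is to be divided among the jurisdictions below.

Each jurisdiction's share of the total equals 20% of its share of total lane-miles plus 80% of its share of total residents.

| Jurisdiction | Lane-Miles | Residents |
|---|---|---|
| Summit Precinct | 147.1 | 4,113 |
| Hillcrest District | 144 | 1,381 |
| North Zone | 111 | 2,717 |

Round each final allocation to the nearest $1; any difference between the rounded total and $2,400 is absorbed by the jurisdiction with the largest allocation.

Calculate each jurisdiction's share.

Totals — lane-miles 402.1, residents 8,211.
Composite weights (20% lane-miles + 80% residents): Summit Precinct 0.4739; Hillcrest District 0.2062; North Zone 0.3199.
Unrounded shares: Summit Precinct 1,137.35; Hillcrest District 494.82; North Zone 767.83.
After rounding ($1): Summit Precinct $1,137; Hillcrest District $495; North Zone $768. Sum = $2,400.
No rounding difference to absorb.

Summit Precinct: $1,137; Hillcrest District: $495; North Zone: $768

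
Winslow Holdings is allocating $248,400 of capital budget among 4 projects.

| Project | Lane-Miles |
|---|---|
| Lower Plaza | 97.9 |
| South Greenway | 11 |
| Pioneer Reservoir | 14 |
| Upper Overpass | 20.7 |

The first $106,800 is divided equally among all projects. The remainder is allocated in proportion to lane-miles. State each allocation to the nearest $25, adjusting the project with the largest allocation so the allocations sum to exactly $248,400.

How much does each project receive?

First tranche $106,800 split equally: $26,700 each.
Remainder $141,600 by lane-miles (total 143.6): Lower Plaza 96,536.49 → $96,525; South Greenway 10,846.80 → $10,850; Pioneer Reservoir 13,805.01 → $13,800; Upper Overpass 20,411.70 → $20,400.
Rounding difference +$25 on remainder applied to Lower Plaza.
Totals: Lower Plaza $26,700 + $96,550 = $123,250; South Greenway $26,700 + $10,850 = $37,550; Pioneer Reservoir $26,700 + $13,800 = $40,500; Upper Overpass $26,700 + $20,400 = $47,100.

Lower Plaza: $123,250; South Greenway: $37,550; Pioneer Reservoir: $40,500; Upper Overpass: $47,100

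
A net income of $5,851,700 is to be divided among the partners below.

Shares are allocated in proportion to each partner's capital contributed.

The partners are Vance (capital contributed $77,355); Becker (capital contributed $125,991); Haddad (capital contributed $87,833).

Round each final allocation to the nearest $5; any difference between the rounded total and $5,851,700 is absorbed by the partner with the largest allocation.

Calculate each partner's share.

Capital contributed total: 291,179.
Pro-rata amounts: Vance 77,355/291,179 × $5,851,700 = 1,554,570.40; Becker 125,991/291,179 × $5,851,700 = 2,531,987.32; Haddad 87,833/291,179 × $5,851,700 = 1,765,142.29.
At nearest $5: Vance $1,554,570; Becker $2,531,985; Haddad $1,765,140. Sum = $5,851,695.
Difference $5,851,700 − $5,851,695 = +$5 applied to largest allocation (Becker): Becker becomes $2,531,990.

Vance: $1,554,570; Becker: $2,531,990; Haddad: $1,765,140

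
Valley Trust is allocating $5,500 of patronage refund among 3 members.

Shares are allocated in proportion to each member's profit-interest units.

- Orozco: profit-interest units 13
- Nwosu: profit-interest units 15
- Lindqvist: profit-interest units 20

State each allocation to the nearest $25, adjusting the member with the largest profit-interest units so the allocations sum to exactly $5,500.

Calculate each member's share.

Total profit-interest units = 48.
Pro-rata amounts: Orozco 13/48 × $5,500 = 1,489.58; Nwosu 15/48 × $5,500 = 1,718.75; Lindqvist 20/48 × $5,500 = 2,291.67.
Rounded to nearest $25: Orozco $1,500; Nwosu $1,725; Lindqvist $2,300. Sum = $5,525.
Difference $5,500 − $5,525 = −$25 applied to largest profit-interest units (Lindqvist): Lindqvist becomes $2,275.

Orozco: $1,500 · Nwosu: $1,725 · Lindqvist: $2,275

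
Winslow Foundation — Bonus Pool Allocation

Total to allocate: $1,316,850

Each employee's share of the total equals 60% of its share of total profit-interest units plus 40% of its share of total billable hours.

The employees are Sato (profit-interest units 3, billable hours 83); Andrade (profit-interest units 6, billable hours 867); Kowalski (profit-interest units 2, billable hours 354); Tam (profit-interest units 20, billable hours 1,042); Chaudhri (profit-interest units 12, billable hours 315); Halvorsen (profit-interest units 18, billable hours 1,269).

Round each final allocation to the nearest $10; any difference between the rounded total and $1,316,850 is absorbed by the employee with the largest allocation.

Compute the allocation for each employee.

Sato: $49,980 · Andrade: $193,920 · Kowalski: $73,350 · Tam: $398,710 · Chaudhri: $197,650 · Halvorsen: $403,240

Totals — profit-interest units 61, billable hours 3,930.
Combined weights (60% profit-interest units + 40% billable hours): Sato 0.0380; Andrade 0.1473; Kowalski 0.0557; Tam 0.3028; Chaudhri 0.1501; Halvorsen 0.3062.
Proportional shares: Sato 49,982.40; Andrade 193,920.21; Kowalski 73,352.06; Tam 398,712.28; Chaudhri 197,651.09; Halvorsen 403,231.96.
After rounding ($10): Sato $49,980; Andrade $193,920; Kowalski $73,350; Tam $398,710; Chaudhri $197,650; Halvorsen $403,230. Sum = $1,316,840.
Difference $1,316,850 − $1,316,840 = +$10 applied to largest allocation (Halvorsen): Halvorsen becomes $403,240.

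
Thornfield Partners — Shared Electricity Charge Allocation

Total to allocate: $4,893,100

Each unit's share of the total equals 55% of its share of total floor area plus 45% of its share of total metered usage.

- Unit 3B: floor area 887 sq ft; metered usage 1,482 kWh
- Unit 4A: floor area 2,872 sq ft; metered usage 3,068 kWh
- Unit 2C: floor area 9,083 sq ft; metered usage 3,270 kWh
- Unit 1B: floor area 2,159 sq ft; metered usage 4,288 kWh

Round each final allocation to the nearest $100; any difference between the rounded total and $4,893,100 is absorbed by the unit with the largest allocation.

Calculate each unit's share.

Unit 3B: $428,600; Unit 4A: $1,073,200; Unit 2C: $2,224,200; Unit 1B: $1,167,100

Totals — floor area 15,001, metered usage 12,108.
Combined weights (55% floor area + 45% metered usage): Unit 3B 0.0876; Unit 4A 0.2193; Unit 2C 0.4546; Unit 1B 0.2385.
Pro-rata amounts: Unit 3B 428,637.77; Unit 4A 1,073,171.49; Unit 2C 2,224,170.11; Unit 1B 1,167,120.63.
At nearest $100: Unit 3B $428,600; Unit 4A $1,073,200; Unit 2C $2,224,200; Unit 1B $1,167,100. Sum = $4,893,100.
No rounding difference to absorb.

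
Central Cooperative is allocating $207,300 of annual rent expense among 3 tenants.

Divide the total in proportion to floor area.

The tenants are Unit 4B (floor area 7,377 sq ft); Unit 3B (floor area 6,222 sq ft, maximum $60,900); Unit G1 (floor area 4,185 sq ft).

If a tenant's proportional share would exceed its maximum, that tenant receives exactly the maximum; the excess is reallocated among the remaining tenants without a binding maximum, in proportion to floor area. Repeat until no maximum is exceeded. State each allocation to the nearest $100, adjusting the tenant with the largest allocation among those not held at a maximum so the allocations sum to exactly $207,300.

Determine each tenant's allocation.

Unit 4B: $93,400 · Unit 3B: $60,900 · Unit G1: $53,000

Sum of floor area: 17,784.
Unconstrained shares: Unit 4B 85,990.33; Unit 3B 72,527.02; Unit G1 48,782.64.
Cap binds for Unit 3B ($60,900); residual $146,400 reallocated over remaining floor area 11,562.
Shares after redistribution: Unit 4B 93,408.82 → $93,400; Unit G1 52,991.18 → $53,000.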